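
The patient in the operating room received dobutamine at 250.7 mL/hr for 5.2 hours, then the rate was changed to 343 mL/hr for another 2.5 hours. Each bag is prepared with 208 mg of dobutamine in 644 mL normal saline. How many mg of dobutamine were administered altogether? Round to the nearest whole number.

698 mg

Concentration = 208 mg ÷ 644 mL = 0.3229814 mg/mL
Stage 1: 250.7 mL/hr × 5.2 hr = 1303.64 mL → 1303.64 mL × 0.3229814 mg/mL = 421.0514 mg
Stage 2: 343 mL/hr × 2.5 hr = 857.5 mL → 857.5 mL × 0.3229814 mg/mL = 276.9565 mg
Total = 421.0514 + 276.9565 = 698.008 mg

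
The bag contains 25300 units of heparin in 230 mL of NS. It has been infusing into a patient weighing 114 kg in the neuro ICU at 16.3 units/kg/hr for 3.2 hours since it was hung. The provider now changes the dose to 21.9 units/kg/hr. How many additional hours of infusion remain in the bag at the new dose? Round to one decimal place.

7.8 hours

Initial rate:
Dose = 16.3 units/kg/hr × 114 kg = 1858.2 units/hr
Concentration = 25300 units ÷ 230 mL = 110 units/mL
Rate = 1858.2 units/hr ÷ 110 units/mL = 16.89273 mL/hr
Volume infused so far = 16.89273 mL/hr × 3.2 hr = 54.05673 mL
Volume remaining = 230 − 54.05673 = 175.9433 mL
New rate:
Dose = 21.9 units/kg/hr × 114 kg = 2496.6 units/hr
Rate = 2496.6 units/hr ÷ 110 units/mL = 22.69636 mL/hr
Time remaining = 175.9433 mL ÷ 22.69636 mL/hr = 7.752047 hr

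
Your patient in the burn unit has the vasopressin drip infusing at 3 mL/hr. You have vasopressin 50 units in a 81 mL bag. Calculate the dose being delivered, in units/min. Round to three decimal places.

Concentration = 50 units ÷ 81 mL = 0.617284 units/mL
Drug rate = 3 mL/hr × 0.617284 units/mL = 1.851852 units/hr
1.851852 units/hr ÷ 60 min/hr = 0.0308642 units/min

0.031 units/min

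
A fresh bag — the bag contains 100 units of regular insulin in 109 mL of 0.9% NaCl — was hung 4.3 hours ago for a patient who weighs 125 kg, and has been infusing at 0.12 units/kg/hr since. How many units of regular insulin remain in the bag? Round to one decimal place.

Dose = 0.12 units/kg/hr × 125 kg = 15 units/hr
Concentration = 100 units ÷ 109 mL = 0.9174312 units/mL
Rate = 15 units/hr ÷ 0.9174312 units/mL = 16.35 mL/hr
Volume infused = 16.35 mL/hr × 4.3 hr = 70.305 mL
Volume remaining = 109 − 70.305 = 38.695 mL
Drug remaining = 38.695 mL × 0.9174312 units/mL = 35.5 units

35.5 units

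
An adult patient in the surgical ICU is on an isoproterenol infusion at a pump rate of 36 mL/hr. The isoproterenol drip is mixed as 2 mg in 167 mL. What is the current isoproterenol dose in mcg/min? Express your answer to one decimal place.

7.2 mcg/min

Concentration = 2 mg ÷ 167 mL = 0.01197605 mg/mL = 11.97605 mcg/mL
Drug rate = 36 mL/hr × 11.97605 mcg/mL = 431.1377 mcg/hr
431.1377 mcg/hr ÷ 60 min/hr = 7.185629 mcg/min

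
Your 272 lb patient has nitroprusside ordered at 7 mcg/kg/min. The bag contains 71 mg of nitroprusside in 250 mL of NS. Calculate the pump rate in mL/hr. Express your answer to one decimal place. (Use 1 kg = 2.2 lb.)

182.8 mL/hr

Weight = 272 lb ÷ 2.2 lb/kg = 123.6364 kg
Dose = 7 mcg/kg/min × 123.6364 kg = 865.4545 mcg/min
865.4545 mcg/min × 60 min/hr = 51927.27 mcg/hr
Concentration = 71 mg ÷ 250 mL = 0.284 mg/mL = 284 mcg/mL
Rate = 51927.27 mcg/hr ÷ 284 mcg/mL = 182.8425 mL/hr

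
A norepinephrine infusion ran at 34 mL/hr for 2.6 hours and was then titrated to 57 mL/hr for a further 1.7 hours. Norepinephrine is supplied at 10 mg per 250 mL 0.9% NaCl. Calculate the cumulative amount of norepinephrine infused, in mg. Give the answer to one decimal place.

7.4 mg

Concentration = 10 mg ÷ 250 mL = 0.04 mg/mL
Stage 1: 34 mL/hr × 2.6 hr = 88.4 mL → 88.4 mL × 0.04 mg/mL = 3.536 mg
Stage 2: 57 mL/hr × 1.7 hr = 96.9 mL → 96.9 mL × 0.04 mg/mL = 3.876 mg
Total = 3.536 + 3.876 = 7.412 mg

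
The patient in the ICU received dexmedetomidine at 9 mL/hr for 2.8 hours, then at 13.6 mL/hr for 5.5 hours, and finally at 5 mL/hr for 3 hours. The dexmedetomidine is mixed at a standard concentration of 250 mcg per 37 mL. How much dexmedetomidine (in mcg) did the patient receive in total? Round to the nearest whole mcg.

777 mcg

Concentration = 250 mcg ÷ 37 mL = 6.756757 mcg/mL
Stage 1: 9 mL/hr × 2.8 hr = 25.2 mL → 25.2 mL × 6.756757 mcg/mL = 170.2703 mcg
Stage 2: 13.6 mL/hr × 5.5 hr = 74.8 mL → 74.8 mL × 6.756757 mcg/mL = 505.4054 mcg
Stage 3: 5 mL/hr × 3 hr = 15 mL → 15 mL × 6.756757 mcg/mL = 101.3514 mcg
Total = 170.2703 + 505.4054 + 101.3514 = 777.027 mcg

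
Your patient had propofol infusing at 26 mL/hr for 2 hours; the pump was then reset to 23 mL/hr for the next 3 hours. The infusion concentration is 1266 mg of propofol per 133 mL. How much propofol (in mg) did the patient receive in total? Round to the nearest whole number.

1152 mg

Concentration = 1266 mg ÷ 133 mL = 9.518797 mg/mL
Stage 1: 26 mL/hr × 2 hr = 52 mL → 52 mL × 9.518797 mg/mL = 494.9774 mg
Stage 2: 23 mL/hr × 3 hr = 69 mL → 69 mL × 9.518797 mg/mL = 656.797 mg
Total = 494.9774 + 656.797 = 1151.774 mg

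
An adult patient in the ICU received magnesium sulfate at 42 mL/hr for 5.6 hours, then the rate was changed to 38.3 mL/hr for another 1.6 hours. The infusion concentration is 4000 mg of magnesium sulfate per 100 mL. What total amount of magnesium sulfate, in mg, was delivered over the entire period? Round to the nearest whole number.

Concentration = 4000 mg ÷ 100 mL = 40 mg/mL
Stage 1: 42 mL/hr × 5.6 hr = 235.2 mL → 235.2 mL × 40 mg/mL = 9408 mg
Stage 2: 38.3 mL/hr × 1.6 hr = 61.28 mL → 61.28 mL × 40 mg/mL = 2451.2 mg
Total = 9408 + 2451.2 = 11859.2 mg

11859 mg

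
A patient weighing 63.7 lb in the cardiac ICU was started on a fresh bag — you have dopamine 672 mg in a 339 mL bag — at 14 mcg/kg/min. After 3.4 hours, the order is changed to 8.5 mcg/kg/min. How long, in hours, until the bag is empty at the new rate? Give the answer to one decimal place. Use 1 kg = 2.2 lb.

Initial rate:
Weight = 63.7 lb ÷ 2.2 lb/kg = 28.95455 kg
Dose = 14 mcg/kg/min × 28.95455 kg = 405.3636 mcg/min
405.3636 mcg/min × 60 min/hr = 24321.82 mcg/hr
Concentration = 672 mg ÷ 339 mL = 1.982301 mg/mL = 1982.301 mcg/mL
Rate = 24321.82 mcg/hr ÷ 1982.301 mcg/mL = 12.26949 mL/hr
Volume infused so far = 12.26949 mL/hr × 3.4 hr = 41.71626 mL
Volume remaining = 339 − 41.71626 = 297.2837 mL
New rate:
Dose = 8.5 mcg/kg/min × 28.95455 kg = 246.1136 mcg/min
246.1136 mcg/min × 60 min/hr = 14766.82 mcg/hr
Rate = 14766.82 mcg/hr ÷ 1982.301 mcg/mL = 7.449332 mL/hr
Time remaining = 297.2837 mL ÷ 7.449332 mL/hr = 39.90743 hr

39.9 hours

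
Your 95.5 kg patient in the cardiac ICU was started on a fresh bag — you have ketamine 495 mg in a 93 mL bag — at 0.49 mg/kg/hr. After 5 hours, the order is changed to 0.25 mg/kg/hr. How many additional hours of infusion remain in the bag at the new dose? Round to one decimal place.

10.9 hours

Initial rate:
Dose = 0.49 mg/kg/hr × 95.5 kg = 46.795 mg/hr
Concentration = 495 mg ÷ 93 mL = 5.322581 mg/mL
Rate = 46.795 mg/hr ÷ 5.322581 mg/mL = 8.791788 mL/hr
Volume infused so far = 8.791788 mL/hr × 5 hr = 43.95894 mL
Volume remaining = 93 − 43.95894 = 49.04106 mL
New rate:
Dose = 0.25 mg/kg/hr × 95.5 kg = 23.875 mg/hr
Rate = 23.875 mg/hr ÷ 5.322581 mg/mL = 4.485606 mL/hr
Time remaining = 49.04106 mL ÷ 4.485606 mL/hr = 10.93298 hr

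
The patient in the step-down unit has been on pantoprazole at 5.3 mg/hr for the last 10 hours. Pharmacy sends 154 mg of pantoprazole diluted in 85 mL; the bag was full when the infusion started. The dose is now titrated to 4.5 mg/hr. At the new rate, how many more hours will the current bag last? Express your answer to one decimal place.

22.4 hours

Initial rate:
Concentration = 154 mg ÷ 85 mL = 1.811765 mg/mL
Rate = 5.3 mg/hr ÷ 1.811765 mg/mL = 2.925325 mL/hr
Volume infused so far = 2.925325 mL/hr × 10 hr = 29.25325 mL
Volume remaining = 85 − 29.25325 = 55.74675 mL
New rate:
Rate = 4.5 mg/hr ÷ 1.811765 mg/mL = 2.483766 mL/hr
Time remaining = 55.74675 mL ÷ 2.483766 mL/hr = 22.44444 hr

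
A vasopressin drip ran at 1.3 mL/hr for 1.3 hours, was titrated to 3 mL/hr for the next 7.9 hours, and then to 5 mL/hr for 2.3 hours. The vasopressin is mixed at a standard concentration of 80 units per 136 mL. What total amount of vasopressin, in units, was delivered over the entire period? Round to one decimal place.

Concentration = 80 units ÷ 136 mL = 0.5882353 units/mL
Stage 1: 1.3 mL/hr × 1.3 hr = 1.69 mL → 1.69 mL × 0.5882353 units/mL = 0.9941176 units
Stage 2: 3 mL/hr × 7.9 hr = 23.7 mL → 23.7 mL × 0.5882353 units/mL = 13.94118 units
Stage 3: 5 mL/hr × 2.3 hr = 11.5 mL → 11.5 mL × 0.5882353 units/mL = 6.764706 units
Total = 0.9941176 + 13.94118 + 6.764706 = 21.7 units

21.7 units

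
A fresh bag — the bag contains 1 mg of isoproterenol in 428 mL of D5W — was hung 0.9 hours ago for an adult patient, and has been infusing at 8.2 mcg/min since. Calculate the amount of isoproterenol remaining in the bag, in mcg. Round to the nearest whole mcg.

557 mcg

8.2 mcg/min × 60 min/hr = 492 mcg/hr
Concentration = 1 mg ÷ 428 mL = 0.002336449 mg/mL = 2.336449 mcg/mL
Rate = 492 mcg/hr ÷ 2.336449 mcg/mL = 210.576 mL/hr
Volume infused = 210.576 mL/hr × 0.9 hr = 189.5184 mL
Volume remaining = 428 − 189.5184 = 238.4816 mL
Drug remaining = 238.4816 mL × 2.336449 mcg/mL = 557.2 mcg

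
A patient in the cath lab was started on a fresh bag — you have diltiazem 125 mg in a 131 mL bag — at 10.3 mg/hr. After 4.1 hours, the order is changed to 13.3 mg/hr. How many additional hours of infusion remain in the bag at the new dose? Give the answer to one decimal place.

Initial rate:
Concentration = 125 mg ÷ 131 mL = 0.9541985 mg/mL
Rate = 10.3 mg/hr ÷ 0.9541985 mg/mL = 10.7944 mL/hr
Volume infused so far = 10.7944 mL/hr × 4.1 hr = 44.25704 mL
Volume remaining = 131 − 44.25704 = 86.74296 mL
New rate:
Rate = 13.3 mg/hr ÷ 0.9541985 mg/mL = 13.9384 mL/hr
Time remaining = 86.74296 mL ÷ 13.9384 mL/hr = 6.223308 hr

6.2 hours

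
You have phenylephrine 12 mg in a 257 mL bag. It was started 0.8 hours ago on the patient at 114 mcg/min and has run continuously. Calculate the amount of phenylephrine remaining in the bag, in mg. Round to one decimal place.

114 mcg/min × 60 min/hr = 6840 mcg/hr
Concentration = 12 mg ÷ 257 mL = 0.04669261 mg/mL = 46.69261 mcg/mL
Rate = 6840 mcg/hr ÷ 46.69261 mcg/mL = 146.49 mL/hr
Volume infused = 146.49 mL/hr × 0.8 hr = 117.192 mL
Volume remaining = 257 − 117.192 = 139.808 mL
Drug remaining = 139.808 mL × 46.69261 mcg/mL = 6528 mcg = 6.528 mg

6.5 mg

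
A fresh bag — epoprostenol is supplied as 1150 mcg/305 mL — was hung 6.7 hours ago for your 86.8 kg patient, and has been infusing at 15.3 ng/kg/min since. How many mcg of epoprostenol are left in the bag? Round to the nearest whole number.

616 mcg

Dose = 15.3 ng/kg/min × 86.8 kg = 1328.04 ng/min
1328.04 ng/min × 60 min/hr = 79682.4 ng/hr
Concentration = 1150 mcg ÷ 305 mL = 3.770492 mcg/mL = 3770.492 ng/mL
Rate = 79682.4 ng/hr ÷ 3770.492 ng/mL = 21.13316 mL/hr
Volume infused = 21.13316 mL/hr × 6.7 hr = 141.5922 mL
Volume remaining = 305 − 141.5922 = 163.4078 mL
Drug remaining = 163.4078 mL × 3770.492 ng/mL = 616127.9 ng = 616.1279 mcg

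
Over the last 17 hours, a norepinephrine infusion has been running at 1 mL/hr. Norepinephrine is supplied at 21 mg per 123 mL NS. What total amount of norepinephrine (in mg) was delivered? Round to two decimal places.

Concentration = 21 mg ÷ 123 mL = 0.1707317 mg/mL = 170.7317 mcg/mL
Drug rate = 1 mL/hr × 170.7317 mcg/mL = 170.7317 mcg/hr
Total = 170.7317 mcg/hr × 17 hr = 2902.439 mcg = 2.902439 mg

2.90 mg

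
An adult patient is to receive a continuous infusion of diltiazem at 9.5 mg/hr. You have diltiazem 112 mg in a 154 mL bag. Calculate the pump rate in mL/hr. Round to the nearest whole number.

13 mL/hr

Concentration = 112 mg ÷ 154 mL = 0.7272727 mg/mL
Rate = 9.5 mg/hr ÷ 0.7272727 mg/mL = 13.0625 mL/hr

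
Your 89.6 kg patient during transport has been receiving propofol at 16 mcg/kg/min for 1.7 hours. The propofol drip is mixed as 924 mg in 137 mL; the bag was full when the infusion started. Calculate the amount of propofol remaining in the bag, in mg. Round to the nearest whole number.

778 mg

Dose = 16 mcg/kg/min × 89.6 kg = 1433.6 mcg/min
1433.6 mcg/min × 60 min/hr = 86016 mcg/hr
Concentration = 924 mg ÷ 137 mL = 6.744526 mg/mL = 6744.526 mcg/mL
Rate = 86016 mcg/hr ÷ 6744.526 mcg/mL = 12.75345 mL/hr
Volume infused = 12.75345 mL/hr × 1.7 hr = 21.68087 mL
Volume remaining = 137 − 21.68087 = 115.3191 mL
Drug remaining = 115.3191 mL × 6744.526 mcg/mL = 777772.8 mcg = 777.7728 mg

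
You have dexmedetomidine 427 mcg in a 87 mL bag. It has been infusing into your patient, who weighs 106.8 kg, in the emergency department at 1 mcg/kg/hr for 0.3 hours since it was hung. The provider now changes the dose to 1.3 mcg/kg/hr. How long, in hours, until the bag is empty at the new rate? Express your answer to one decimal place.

2.8 hours

Initial rate:
Dose = 1 mcg/kg/hr × 106.8 kg = 106.8 mcg/hr
Concentration = 427 mcg ÷ 87 mL = 4.908046 mcg/mL
Rate = 106.8 mcg/hr ÷ 4.908046 mcg/mL = 21.76019 mL/hr
Volume infused so far = 21.76019 mL/hr × 0.3 hr = 6.528056 mL
Volume remaining = 87 − 6.528056 = 80.47194 mL
New rate:
Dose = 1.3 mcg/kg/hr × 106.8 kg = 138.84 mcg/hr
Rate = 138.84 mcg/hr ÷ 4.908046 mcg/mL = 28.28824 mL/hr
Time remaining = 80.47194 mL ÷ 28.28824 mL/hr = 2.844713 hr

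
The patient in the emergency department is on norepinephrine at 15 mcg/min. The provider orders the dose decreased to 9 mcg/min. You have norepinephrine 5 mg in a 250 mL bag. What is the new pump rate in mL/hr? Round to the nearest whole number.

9 mcg/min × 60 min/hr = 540 mcg/hr
Concentration = 5 mg ÷ 250 mL = 0.02 mg/mL = 20 mcg/mL
Rate = 540 mcg/hr ÷ 20 mcg/mL = 27 mL/hr

27 mL/hr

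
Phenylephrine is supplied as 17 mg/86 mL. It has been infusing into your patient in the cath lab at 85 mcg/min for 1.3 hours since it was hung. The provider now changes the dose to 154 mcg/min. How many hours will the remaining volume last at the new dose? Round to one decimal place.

1.1 hours

Initial rate:
85 mcg/min × 60 min/hr = 5100 mcg/hr
Concentration = 17 mg ÷ 86 mL = 0.1976744 mg/mL = 197.6744 mcg/mL
Rate = 5100 mcg/hr ÷ 197.6744 mcg/mL = 25.8 mL/hr
Volume infused so far = 25.8 mL/hr × 1.3 hr = 33.54 mL
Volume remaining = 86 − 33.54 = 52.46 mL
New rate:
154 mcg/min × 60 min/hr = 9240 mcg/hr
Rate = 9240 mcg/hr ÷ 197.6744 mcg/mL = 46.74353 mL/hr
Time remaining = 52.46 mL ÷ 46.74353 mL/hr = 1.122294 hr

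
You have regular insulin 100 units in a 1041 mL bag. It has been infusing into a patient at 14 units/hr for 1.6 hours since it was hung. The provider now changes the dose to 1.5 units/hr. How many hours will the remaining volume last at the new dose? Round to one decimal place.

Initial rate:
Concentration = 100 units ÷ 1041 mL = 0.09606148 units/mL
Rate = 14 units/hr ÷ 0.09606148 units/mL = 145.74 mL/hr
Volume infused so far = 145.74 mL/hr × 1.6 hr = 233.184 mL
Volume remaining = 1041 − 233.184 = 807.816 mL
New rate:
Rate = 1.5 units/hr ÷ 0.09606148 units/mL = 15.615 mL/hr
Time remaining = 807.816 mL ÷ 15.615 mL/hr = 51.73333 hr

51.7 hours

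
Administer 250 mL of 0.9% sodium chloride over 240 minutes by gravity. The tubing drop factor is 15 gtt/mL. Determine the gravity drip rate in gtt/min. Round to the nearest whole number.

16 gtt/min

250 mL ÷ (240 min) = 1.041667 mL/min
1.041667 mL/min × 15 gtt/mL = 15.625 gtt/min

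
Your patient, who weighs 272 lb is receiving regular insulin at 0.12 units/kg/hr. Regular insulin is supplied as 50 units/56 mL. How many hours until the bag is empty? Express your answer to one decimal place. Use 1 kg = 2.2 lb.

3.4 hours

Weight = 272 lb ÷ 2.2 lb/kg = 123.6364 kg
Dose = 0.12 units/kg/hr × 123.6364 kg = 14.83636 units/hr
Concentration = 50 units ÷ 56 mL = 0.8928571 units/mL
Rate = 14.83636 units/hr ÷ 0.8928571 units/mL = 16.61673 mL/hr
Duration = 56 mL ÷ 16.61673 mL/hr = 3.370098 hr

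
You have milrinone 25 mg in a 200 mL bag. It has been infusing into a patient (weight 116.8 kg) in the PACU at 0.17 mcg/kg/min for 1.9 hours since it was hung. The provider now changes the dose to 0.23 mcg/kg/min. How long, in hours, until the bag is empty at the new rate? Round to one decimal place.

Initial rate:
Dose = 0.17 mcg/kg/min × 116.8 kg = 19.856 mcg/min
19.856 mcg/min × 60 min/hr = 1191.36 mcg/hr
Concentration = 25 mg ÷ 200 mL = 0.125 mg/mL = 125 mcg/mL
Rate = 1191.36 mcg/hr ÷ 125 mcg/mL = 9.53088 mL/hr
Volume infused so far = 9.53088 mL/hr × 1.9 hr = 18.10867 mL
Volume remaining = 200 − 18.10867 = 181.8913 mL
New rate:
Dose = 0.23 mcg/kg/min × 116.8 kg = 26.864 mcg/min
26.864 mcg/min × 60 min/hr = 1611.84 mcg/hr
Rate = 1611.84 mcg/hr ÷ 125 mcg/mL = 12.89472 mL/hr
Time remaining = 181.8913 mL ÷ 12.89472 mL/hr = 14.10588 hr

14.1 hours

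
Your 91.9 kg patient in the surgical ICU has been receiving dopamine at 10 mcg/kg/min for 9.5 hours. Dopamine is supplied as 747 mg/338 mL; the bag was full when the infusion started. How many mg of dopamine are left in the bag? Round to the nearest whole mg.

Dose = 10 mcg/kg/min × 91.9 kg = 919 mcg/min
919 mcg/min × 60 min/hr = 55140 mcg/hr
Concentration = 747 mg ÷ 338 mL = 2.210059 mg/mL = 2210.059 mcg/mL
Rate = 55140 mcg/hr ÷ 2210.059 mcg/mL = 24.94956 mL/hr
Volume infused = 24.94956 mL/hr × 9.5 hr = 237.0208 mL
Volume remaining = 338 − 237.0208 = 100.9792 mL
Drug remaining = 100.9792 mL × 2210.059 mcg/mL = 223170 mcg = 223.17 mg

223 mg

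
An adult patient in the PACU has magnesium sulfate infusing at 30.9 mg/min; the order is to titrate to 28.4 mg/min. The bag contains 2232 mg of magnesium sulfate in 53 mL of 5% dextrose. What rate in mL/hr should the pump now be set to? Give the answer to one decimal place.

40.5 mL/hr

28.4 mg/min × 60 min/hr = 1704 mg/hr
Concentration = 2232 mg ÷ 53 mL = 42.11321 mg/mL
Rate = 1704 mg/hr ÷ 42.11321 mg/mL = 40.46237 mL/hr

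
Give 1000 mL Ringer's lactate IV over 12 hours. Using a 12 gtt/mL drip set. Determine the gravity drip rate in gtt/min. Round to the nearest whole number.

17 gtt/min

1000 mL ÷ (12 hr × 60 = 720 min) = 1.388889 mL/min
1.388889 mL/min × 12 gtt/mL = 16.66667 gtt/min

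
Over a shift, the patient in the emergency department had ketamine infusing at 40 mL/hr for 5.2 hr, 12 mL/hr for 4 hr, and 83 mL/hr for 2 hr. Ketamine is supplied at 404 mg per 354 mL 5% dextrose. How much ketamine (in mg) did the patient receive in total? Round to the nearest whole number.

Concentration = 404 mg ÷ 354 mL = 1.141243 mg/mL
Stage 1: 40 mL/hr × 5.2 hr = 208 mL → 208 mL × 1.141243 mg/mL = 237.3785 mg
Stage 2: 12 mL/hr × 4 hr = 48 mL → 48 mL × 1.141243 mg/mL = 54.77966 mg
Stage 3: 83 mL/hr × 2 hr = 166 mL → 166 mL × 1.141243 mg/mL = 189.4463 mg
Total = 237.3785 + 54.77966 + 189.4463 = 481.6045 mg

482 mg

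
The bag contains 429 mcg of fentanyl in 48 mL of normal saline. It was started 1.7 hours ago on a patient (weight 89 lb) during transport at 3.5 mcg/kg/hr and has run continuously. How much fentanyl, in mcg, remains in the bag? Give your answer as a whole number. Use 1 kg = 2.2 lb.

Weight = 89 lb ÷ 2.2 lb/kg = 40.45455 kg
Dose = 3.5 mcg/kg/hr × 40.45455 kg = 141.5909 mcg/hr
Concentration = 429 mcg ÷ 48 mL = 8.9375 mcg/mL
Rate = 141.5909 mcg/hr ÷ 8.9375 mcg/mL = 15.84234 mL/hr
Volume infused = 15.84234 mL/hr × 1.7 hr = 26.93198 mL
Volume remaining = 48 − 26.93198 = 21.06802 mL
Drug remaining = 21.06802 mL × 8.9375 mcg/mL = 188.2955 mcg

188 mcg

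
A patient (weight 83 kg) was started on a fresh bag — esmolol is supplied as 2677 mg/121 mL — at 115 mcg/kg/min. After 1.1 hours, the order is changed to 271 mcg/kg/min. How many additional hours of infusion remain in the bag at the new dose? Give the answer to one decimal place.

Initial rate:
Dose = 115 mcg/kg/min × 83 kg = 9545 mcg/min
9545 mcg/min × 60 min/hr = 572700 mcg/hr
Concentration = 2677 mg ÷ 121 mL = 22.12397 mg/mL = 22123.97 mcg/mL
Rate = 572700 mcg/hr ÷ 22123.97 mcg/mL = 25.88595 mL/hr
Volume infused so far = 25.88595 mL/hr × 1.1 hr = 28.47455 mL
Volume remaining = 121 − 28.47455 = 92.52545 mL
New rate:
Dose = 271 mcg/kg/min × 83 kg = 22493 mcg/min
22493 mcg/min × 60 min/hr = 1349580 mcg/hr
Rate = 1349580 mcg/hr ÷ 22123.97 mcg/mL = 61.00081 mL/hr
Time remaining = 92.52545 mL ÷ 61.00081 mL/hr = 1.51679 hr

1.5 hours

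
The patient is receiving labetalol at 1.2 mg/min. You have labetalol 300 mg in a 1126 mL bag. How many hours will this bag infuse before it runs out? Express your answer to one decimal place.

1.2 mg/min × 60 min/hr = 72 mg/hr
Concentration = 300 mg ÷ 1126 mL = 0.2664298 mg/mL
Rate = 72 mg/hr ÷ 0.2664298 mg/mL = 270.24 mL/hr
Duration = 1126 mL ÷ 270.24 mL/hr = 4.166667 hr

4.2 hours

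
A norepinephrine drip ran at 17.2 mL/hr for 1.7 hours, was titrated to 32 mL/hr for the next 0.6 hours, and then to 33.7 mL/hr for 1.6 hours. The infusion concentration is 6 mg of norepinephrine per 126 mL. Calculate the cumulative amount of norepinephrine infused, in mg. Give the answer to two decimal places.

4.87 mg

Concentration = 6 mg ÷ 126 mL = 0.04761905 mg/mL
Stage 1: 17.2 mL/hr × 1.7 hr = 29.24 mL → 29.24 mL × 0.04761905 mg/mL = 1.392381 mg
Stage 2: 32 mL/hr × 0.6 hr = 19.2 mL → 19.2 mL × 0.04761905 mg/mL = 0.9142857 mg
Stage 3: 33.7 mL/hr × 1.6 hr = 53.92 mL → 53.92 mL × 0.04761905 mg/mL = 2.567619 mg
Total = 1.392381 + 0.9142857 + 2.567619 = 4.874286 mg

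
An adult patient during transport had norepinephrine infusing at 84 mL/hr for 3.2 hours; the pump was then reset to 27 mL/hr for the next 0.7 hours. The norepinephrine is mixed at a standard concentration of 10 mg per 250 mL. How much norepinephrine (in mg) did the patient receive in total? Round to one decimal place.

11.5 mg

Concentration = 10 mg ÷ 250 mL = 0.04 mg/mL
Stage 1: 84 mL/hr × 3.2 hr = 268.8 mL → 268.8 mL × 0.04 mg/mL = 10.752 mg
Stage 2: 27 mL/hr × 0.7 hr = 18.9 mL → 18.9 mL × 0.04 mg/mL = 0.756 mg
Total = 10.752 + 0.756 = 11.508 mg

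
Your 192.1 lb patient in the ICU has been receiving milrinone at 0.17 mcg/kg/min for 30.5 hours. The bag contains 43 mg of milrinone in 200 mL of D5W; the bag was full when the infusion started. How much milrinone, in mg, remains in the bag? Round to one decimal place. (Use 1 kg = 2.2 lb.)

15.8 mg

Weight = 192.1 lb ÷ 2.2 lb/kg = 87.31818 kg
Dose = 0.17 mcg/kg/min × 87.31818 kg = 14.84409 mcg/min
14.84409 mcg/min × 60 min/hr = 890.6455 mcg/hr
Concentration = 43 mg ÷ 200 mL = 0.215 mg/mL = 215 mcg/mL
Rate = 890.6455 mcg/hr ÷ 215 mcg/mL = 4.142537 mL/hr
Volume infused = 4.142537 mL/hr × 30.5 hr = 126.3474 mL
Volume remaining = 200 − 126.3474 = 73.65262 mL
Drug remaining = 73.65262 mL × 215 mcg/mL = 15835.31 mcg = 15.83531 mg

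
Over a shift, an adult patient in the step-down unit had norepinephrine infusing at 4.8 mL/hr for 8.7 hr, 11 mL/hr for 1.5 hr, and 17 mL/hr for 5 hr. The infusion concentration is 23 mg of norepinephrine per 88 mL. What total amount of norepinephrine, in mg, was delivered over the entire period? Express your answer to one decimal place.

37.4 mg

Concentration = 23 mg ÷ 88 mL = 0.2613636 mg/mL
Stage 1: 4.8 mL/hr × 8.7 hr = 41.76 mL → 41.76 mL × 0.2613636 mg/mL = 10.91455 mg
Stage 2: 11 mL/hr × 1.5 hr = 16.5 mL → 16.5 mL × 0.2613636 mg/mL = 4.3125 mg
Stage 3: 17 mL/hr × 5 hr = 85 mL → 85 mL × 0.2613636 mg/mL = 22.21591 mg
Total = 10.91455 + 4.3125 + 22.21591 = 37.44295 mg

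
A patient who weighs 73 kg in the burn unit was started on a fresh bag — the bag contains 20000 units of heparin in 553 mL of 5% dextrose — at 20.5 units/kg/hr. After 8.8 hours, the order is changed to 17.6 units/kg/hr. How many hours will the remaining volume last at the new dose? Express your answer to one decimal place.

5.3 hours

Initial rate:
Dose = 20.5 units/kg/hr × 73 kg = 1496.5 units/hr
Concentration = 20000 units ÷ 553 mL = 36.16637 units/mL
Rate = 1496.5 units/hr ÷ 36.16637 units/mL = 41.37822 mL/hr
Volume infused so far = 41.37822 mL/hr × 8.8 hr = 364.1284 mL
Volume remaining = 553 − 364.1284 = 188.8716 mL
New rate:
Dose = 17.6 units/kg/hr × 73 kg = 1284.8 units/hr
Rate = 1284.8 units/hr ÷ 36.16637 units/mL = 35.52472 mL/hr
Time remaining = 188.8716 mL ÷ 35.52472 mL/hr = 5.316625 hr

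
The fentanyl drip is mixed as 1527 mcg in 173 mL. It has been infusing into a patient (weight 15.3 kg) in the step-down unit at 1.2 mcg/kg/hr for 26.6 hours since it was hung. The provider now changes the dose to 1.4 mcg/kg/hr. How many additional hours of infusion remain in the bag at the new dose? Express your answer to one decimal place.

48.5 hours

Initial rate:
Dose = 1.2 mcg/kg/hr × 15.3 kg = 18.36 mcg/hr
Concentration = 1527 mcg ÷ 173 mL = 8.82659 mcg/mL
Rate = 18.36 mcg/hr ÷ 8.82659 mcg/mL = 2.080079 mL/hr
Volume infused so far = 2.080079 mL/hr × 26.6 hr = 55.33009 mL
Volume remaining = 173 − 55.33009 = 117.6699 mL
New rate:
Dose = 1.4 mcg/kg/hr × 15.3 kg = 21.42 mcg/hr
Rate = 21.42 mcg/hr ÷ 8.82659 mcg/mL = 2.426758 mL/hr
Time remaining = 117.6699 mL ÷ 2.426758 mL/hr = 48.48852 hr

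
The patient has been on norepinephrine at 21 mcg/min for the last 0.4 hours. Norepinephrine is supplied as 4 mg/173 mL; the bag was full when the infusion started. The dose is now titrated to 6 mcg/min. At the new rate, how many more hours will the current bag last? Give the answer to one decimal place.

Initial rate:
21 mcg/min × 60 min/hr = 1260 mcg/hr
Concentration = 4 mg ÷ 173 mL = 0.02312139 mg/mL = 23.12139 mcg/mL
Rate = 1260 mcg/hr ÷ 23.12139 mcg/mL = 54.495 mL/hr
Volume infused so far = 54.495 mL/hr × 0.4 hr = 21.798 mL
Volume remaining = 173 − 21.798 = 151.202 mL
New rate:
6 mcg/min × 60 min/hr = 360 mcg/hr
Rate = 360 mcg/hr ÷ 23.12139 mcg/mL = 15.57 mL/hr
Time remaining = 151.202 mL ÷ 15.57 mL/hr = 9.711111 hr

9.7 hours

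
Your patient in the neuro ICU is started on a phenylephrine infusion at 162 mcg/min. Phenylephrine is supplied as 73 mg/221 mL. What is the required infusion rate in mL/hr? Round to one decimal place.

29.4 mL/hr

162 mcg/min × 60 min/hr = 9720 mcg/hr
Concentration = 73 mg ÷ 221 mL = 0.3303167 mg/mL = 330.3167 mcg/mL
Rate = 9720 mcg/hr ÷ 330.3167 mcg/mL = 29.4263 mL/hr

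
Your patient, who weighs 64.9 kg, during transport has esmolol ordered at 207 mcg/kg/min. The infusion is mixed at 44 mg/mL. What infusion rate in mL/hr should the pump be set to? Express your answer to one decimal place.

18.3 mL/hr

Dose = 207 mcg/kg/min × 64.9 kg = 13434.3 mcg/min
13434.3 mcg/min × 60 min/hr = 806058 mcg/hr
Concentration = 44 mg/mL = 44000 mcg/mL
Rate = 806058 mcg/hr ÷ 44000 mcg/mL = 18.3195 mL/hr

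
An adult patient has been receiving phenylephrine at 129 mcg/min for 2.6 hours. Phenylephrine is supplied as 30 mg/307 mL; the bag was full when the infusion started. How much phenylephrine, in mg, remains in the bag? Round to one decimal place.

9.9 mg

129 mcg/min × 60 min/hr = 7740 mcg/hr
Concentration = 30 mg ÷ 307 mL = 0.09771987 mg/mL = 97.71987 mcg/mL
Rate = 7740 mcg/hr ÷ 97.71987 mcg/mL = 79.206 mL/hr
Volume infused = 79.206 mL/hr × 2.6 hr = 205.9356 mL
Volume remaining = 307 − 205.9356 = 101.0644 mL
Drug remaining = 101.0644 mL × 97.71987 mcg/mL = 9876 mcg = 9.876 mg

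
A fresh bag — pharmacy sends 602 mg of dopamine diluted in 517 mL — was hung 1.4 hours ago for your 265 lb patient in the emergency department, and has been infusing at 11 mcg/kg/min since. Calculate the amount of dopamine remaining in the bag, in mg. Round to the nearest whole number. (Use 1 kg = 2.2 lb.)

491 mg

Weight = 265 lb ÷ 2.2 lb/kg = 120.4545 kg
Dose = 11 mcg/kg/min × 120.4545 kg = 1325 mcg/min
1325 mcg/min × 60 min/hr = 79500 mcg/hr
Concentration = 602 mg ÷ 517 mL = 1.16441 mg/mL = 1164.41 mcg/mL
Rate = 79500 mcg/hr ÷ 1164.41 mcg/mL = 68.27492 mL/hr
Volume infused = 68.27492 mL/hr × 1.4 hr = 95.58488 mL
Volume remaining = 517 − 95.58488 = 421.4151 mL
Drug remaining = 421.4151 mL × 1164.41 mcg/mL = 490700 mcg = 490.7 mg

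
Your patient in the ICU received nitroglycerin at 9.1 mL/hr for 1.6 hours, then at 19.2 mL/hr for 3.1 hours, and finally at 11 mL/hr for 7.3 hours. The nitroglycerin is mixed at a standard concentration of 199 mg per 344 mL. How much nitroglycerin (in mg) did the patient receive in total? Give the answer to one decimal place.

Concentration = 199 mg ÷ 344 mL = 0.5784884 mg/mL
Stage 1: 9.1 mL/hr × 1.6 hr = 14.56 mL → 14.56 mL × 0.5784884 mg/mL = 8.422791 mg
Stage 2: 19.2 mL/hr × 3.1 hr = 59.52 mL → 59.52 mL × 0.5784884 mg/mL = 34.43163 mg
Stage 3: 11 mL/hr × 7.3 hr = 80.3 mL → 80.3 mL × 0.5784884 mg/mL = 46.45262 mg
Total = 8.422791 + 34.43163 + 46.45262 = 89.30703 mg

89.3 mg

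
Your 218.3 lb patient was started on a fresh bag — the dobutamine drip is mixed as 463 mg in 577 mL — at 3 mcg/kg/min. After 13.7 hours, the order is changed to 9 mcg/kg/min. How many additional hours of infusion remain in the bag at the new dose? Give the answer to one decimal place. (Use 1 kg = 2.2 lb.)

4.1 hours

Initial rate:
Weight = 218.3 lb ÷ 2.2 lb/kg = 99.22727 kg
Dose = 3 mcg/kg/min × 99.22727 kg = 297.6818 mcg/min
297.6818 mcg/min × 60 min/hr = 17860.91 mcg/hr
Concentration = 463 mg ÷ 577 mL = 0.8024263 mg/mL = 802.4263 mcg/mL
Rate = 17860.91 mcg/hr ÷ 802.4263 mcg/mL = 22.25863 mL/hr
Volume infused so far = 22.25863 mL/hr × 13.7 hr = 304.9432 mL
Volume remaining = 577 − 304.9432 = 272.0568 mL
New rate:
Dose = 9 mcg/kg/min × 99.22727 kg = 893.0455 mcg/min
893.0455 mcg/min × 60 min/hr = 53582.73 mcg/hr
Rate = 53582.73 mcg/hr ÷ 802.4263 mcg/mL = 66.77588 mL/hr
Time remaining = 272.0568 mL ÷ 66.77588 mL/hr = 4.074178 hr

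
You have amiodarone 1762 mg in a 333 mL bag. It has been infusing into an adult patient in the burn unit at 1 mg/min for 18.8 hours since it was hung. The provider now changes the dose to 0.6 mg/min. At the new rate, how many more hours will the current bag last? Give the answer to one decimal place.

Initial rate:
1 mg/min × 60 min/hr = 60 mg/hr
Concentration = 1762 mg ÷ 333 mL = 5.291291 mg/mL
Rate = 60 mg/hr ÷ 5.291291 mg/mL = 11.33939 mL/hr
Volume infused so far = 11.33939 mL/hr × 18.8 hr = 213.1805 mL
Volume remaining = 333 − 213.1805 = 119.8195 mL
New rate:
0.6 mg/min × 60 min/hr = 36 mg/hr
Rate = 36 mg/hr ÷ 5.291291 mg/mL = 6.803632 mL/hr
Time remaining = 119.8195 mL ÷ 6.803632 mL/hr = 17.61111 hr

17.6 hours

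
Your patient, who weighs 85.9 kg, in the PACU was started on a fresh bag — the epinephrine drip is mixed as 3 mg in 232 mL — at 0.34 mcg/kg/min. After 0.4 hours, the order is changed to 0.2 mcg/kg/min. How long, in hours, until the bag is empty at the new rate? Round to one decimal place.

2.2 hours

Initial rate:
Dose = 0.34 mcg/kg/min × 85.9 kg = 29.206 mcg/min
29.206 mcg/min × 60 min/hr = 1752.36 mcg/hr
Concentration = 3 mg ÷ 232 mL = 0.01293103 mg/mL = 12.93103 mcg/mL
Rate = 1752.36 mcg/hr ÷ 12.93103 mcg/mL = 135.5158 mL/hr
Volume infused so far = 135.5158 mL/hr × 0.4 hr = 54.20634 mL
Volume remaining = 232 − 54.20634 = 177.7937 mL
New rate:
Dose = 0.2 mcg/kg/min × 85.9 kg = 17.18 mcg/min
17.18 mcg/min × 60 min/hr = 1030.8 mcg/hr
Rate = 1030.8 mcg/hr ÷ 12.93103 mcg/mL = 79.7152 mL/hr
Time remaining = 177.7937 mL ÷ 79.7152 mL/hr = 2.230361 hr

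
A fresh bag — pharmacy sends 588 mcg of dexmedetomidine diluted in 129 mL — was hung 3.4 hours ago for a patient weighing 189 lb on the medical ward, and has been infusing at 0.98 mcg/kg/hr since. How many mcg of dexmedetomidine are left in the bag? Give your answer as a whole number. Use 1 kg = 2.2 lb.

302 mcg

Weight = 189 lb ÷ 2.2 lb/kg = 85.90909 kg
Dose = 0.98 mcg/kg/hr × 85.90909 kg = 84.19091 mcg/hr
Concentration = 588 mcg ÷ 129 mL = 4.55814 mcg/mL
Rate = 84.19091 mcg/hr ÷ 4.55814 mcg/mL = 18.47045 mL/hr
Volume infused = 18.47045 mL/hr × 3.4 hr = 62.79955 mL
Volume remaining = 129 − 62.79955 = 66.20045 mL
Drug remaining = 66.20045 mL × 4.55814 mcg/mL = 301.7509 mcg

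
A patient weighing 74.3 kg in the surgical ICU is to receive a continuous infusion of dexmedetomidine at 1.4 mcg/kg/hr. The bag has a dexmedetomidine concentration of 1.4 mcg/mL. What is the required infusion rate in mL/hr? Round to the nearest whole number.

Dose = 1.4 mcg/kg/hr × 74.3 kg = 104.02 mcg/hr
Rate = 104.02 mcg/hr ÷ 1.4 mcg/mL = 74.3 mL/hr

74 mL/hr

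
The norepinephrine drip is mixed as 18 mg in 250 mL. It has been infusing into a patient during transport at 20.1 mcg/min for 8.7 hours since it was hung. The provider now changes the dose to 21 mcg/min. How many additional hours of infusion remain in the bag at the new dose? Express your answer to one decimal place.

Initial rate:
20.1 mcg/min × 60 min/hr = 1206 mcg/hr
Concentration = 18 mg ÷ 250 mL = 0.072 mg/mL = 72 mcg/mL
Rate = 1206 mcg/hr ÷ 72 mcg/mL = 16.75 mL/hr
Volume infused so far = 16.75 mL/hr × 8.7 hr = 145.725 mL
Volume remaining = 250 − 145.725 = 104.275 mL
New rate:
21 mcg/min × 60 min/hr = 1260 mcg/hr
Rate = 1260 mcg/hr ÷ 72 mcg/mL = 17.5 mL/hr
Time remaining = 104.275 mL ÷ 17.5 mL/hr = 5.958571 hr

6.0 hours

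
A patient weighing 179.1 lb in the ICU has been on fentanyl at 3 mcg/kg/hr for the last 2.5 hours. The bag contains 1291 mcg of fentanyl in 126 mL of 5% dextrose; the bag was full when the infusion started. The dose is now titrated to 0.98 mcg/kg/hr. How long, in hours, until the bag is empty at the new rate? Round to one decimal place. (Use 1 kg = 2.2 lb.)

8.5 hours

Initial rate:
Weight = 179.1 lb ÷ 2.2 lb/kg = 81.40909 kg
Dose = 3 mcg/kg/hr × 81.40909 kg = 244.2273 mcg/hr
Concentration = 1291 mcg ÷ 126 mL = 10.24603 mcg/mL
Rate = 244.2273 mcg/hr ÷ 10.24603 mcg/mL = 23.83628 mL/hr
Volume infused so far = 23.83628 mL/hr × 2.5 hr = 59.5907 mL
Volume remaining = 126 − 59.5907 = 66.4093 mL
New rate:
Dose = 0.98 mcg/kg/hr × 81.40909 kg = 79.78091 mcg/hr
Rate = 79.78091 mcg/hr ÷ 10.24603 mcg/mL = 7.786518 mL/hr
Time remaining = 66.4093 mL ÷ 7.786518 mL/hr = 8.528755 hr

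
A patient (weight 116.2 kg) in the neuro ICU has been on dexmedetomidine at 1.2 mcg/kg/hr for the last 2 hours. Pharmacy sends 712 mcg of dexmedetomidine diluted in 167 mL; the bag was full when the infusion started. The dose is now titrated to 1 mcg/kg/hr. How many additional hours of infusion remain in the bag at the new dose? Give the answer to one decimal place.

3.7 hours

Initial rate:
Dose = 1.2 mcg/kg/hr × 116.2 kg = 139.44 mcg/hr
Concentration = 712 mcg ÷ 167 mL = 4.263473 mcg/mL
Rate = 139.44 mcg/hr ÷ 4.263473 mcg/mL = 32.70573 mL/hr
Volume infused so far = 32.70573 mL/hr × 2 hr = 65.41146 mL
Volume remaining = 167 − 65.41146 = 101.5885 mL
New rate:
Dose = 1 mcg/kg/hr × 116.2 kg = 116.2 mcg/hr
Rate = 116.2 mcg/hr ÷ 4.263473 mcg/mL = 27.25478 mL/hr
Time remaining = 101.5885 mL ÷ 27.25478 mL/hr = 3.727367 hr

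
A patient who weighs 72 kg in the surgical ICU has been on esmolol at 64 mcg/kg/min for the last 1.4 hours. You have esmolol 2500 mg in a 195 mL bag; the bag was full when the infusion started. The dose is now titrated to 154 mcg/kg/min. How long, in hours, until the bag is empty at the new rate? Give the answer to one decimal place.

3.2 hours

Initial rate:
Dose = 64 mcg/kg/min × 72 kg = 4608 mcg/min
4608 mcg/min × 60 min/hr = 276480 mcg/hr
Concentration = 2500 mg ÷ 195 mL = 12.82051 mg/mL = 12820.51 mcg/mL
Rate = 276480 mcg/hr ÷ 12820.51 mcg/mL = 21.56544 mL/hr
Volume infused so far = 21.56544 mL/hr × 1.4 hr = 30.19162 mL
Volume remaining = 195 − 30.19162 = 164.8084 mL
New rate:
Dose = 154 mcg/kg/min × 72 kg = 11088 mcg/min
11088 mcg/min × 60 min/hr = 665280 mcg/hr
Rate = 665280 mcg/hr ÷ 12820.51 mcg/mL = 51.89184 mL/hr
Time remaining = 164.8084 mL ÷ 51.89184 mL/hr = 3.175998 hr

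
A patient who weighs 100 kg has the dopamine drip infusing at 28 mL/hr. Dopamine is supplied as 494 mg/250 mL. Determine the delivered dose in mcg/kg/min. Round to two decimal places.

Concentration = 494 mg ÷ 250 mL = 1.976 mg/mL = 1976 mcg/mL
Drug rate = 28 mL/hr × 1976 mcg/mL = 55328 mcg/hr
55328 mcg/hr ÷ 60 min/hr = 922.1333 mcg/min
922.1333 mcg/min ÷ 100 kg = 9.221333 mcg/kg/min

9.22 mcg/kg/min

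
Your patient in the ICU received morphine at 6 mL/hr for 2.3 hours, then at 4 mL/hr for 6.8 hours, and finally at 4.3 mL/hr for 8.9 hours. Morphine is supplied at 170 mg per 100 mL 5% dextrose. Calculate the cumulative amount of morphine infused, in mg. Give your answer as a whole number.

Concentration = 170 mg ÷ 100 mL = 1.7 mg/mL
Stage 1: 6 mL/hr × 2.3 hr = 13.8 mL → 13.8 mL × 1.7 mg/mL = 23.46 mg
Stage 2: 4 mL/hr × 6.8 hr = 27.2 mL → 27.2 mL × 1.7 mg/mL = 46.24 mg
Stage 3: 4.3 mL/hr × 8.9 hr = 38.27 mL → 38.27 mL × 1.7 mg/mL = 65.059 mg
Total = 23.46 + 46.24 + 65.059 = 134.759 mg

135 mg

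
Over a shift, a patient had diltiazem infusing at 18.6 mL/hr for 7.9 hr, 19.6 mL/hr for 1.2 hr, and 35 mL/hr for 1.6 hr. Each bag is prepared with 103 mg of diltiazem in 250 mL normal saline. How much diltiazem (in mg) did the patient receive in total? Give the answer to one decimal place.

Concentration = 103 mg ÷ 250 mL = 0.412 mg/mL
Stage 1: 18.6 mL/hr × 7.9 hr = 146.94 mL → 146.94 mL × 0.412 mg/mL = 60.53928 mg
Stage 2: 19.6 mL/hr × 1.2 hr = 23.52 mL → 23.52 mL × 0.412 mg/mL = 9.69024 mg
Stage 3: 35 mL/hr × 1.6 hr = 56 mL → 56 mL × 0.412 mg/mL = 23.072 mg
Total = 60.53928 + 9.69024 + 23.072 = 93.30152 mg

93.3 mg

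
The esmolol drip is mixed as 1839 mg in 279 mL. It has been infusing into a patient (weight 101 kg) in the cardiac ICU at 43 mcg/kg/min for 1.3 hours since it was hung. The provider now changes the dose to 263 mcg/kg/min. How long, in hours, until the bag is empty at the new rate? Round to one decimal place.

0.9 hours

Initial rate:
Dose = 43 mcg/kg/min × 101 kg = 4343 mcg/min
4343 mcg/min × 60 min/hr = 260580 mcg/hr
Concentration = 1839 mg ÷ 279 mL = 6.591398 mg/mL = 6591.398 mcg/mL
Rate = 260580 mcg/hr ÷ 6591.398 mcg/mL = 39.53334 mL/hr
Volume infused so far = 39.53334 mL/hr × 1.3 hr = 51.39335 mL
Volume remaining = 279 − 51.39335 = 227.6067 mL
New rate:
Dose = 263 mcg/kg/min × 101 kg = 26563 mcg/min
26563 mcg/min × 60 min/hr = 1593780 mcg/hr
Rate = 1593780 mcg/hr ÷ 6591.398 mcg/mL = 241.797 mL/hr
Time remaining = 227.6067 mL ÷ 241.797 mL/hr = 0.9413131 hr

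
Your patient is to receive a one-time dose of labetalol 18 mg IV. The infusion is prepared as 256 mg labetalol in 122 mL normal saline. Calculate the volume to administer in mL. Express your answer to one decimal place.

Concentration = 256 mg ÷ 122 mL = 2.098361 mg/mL
Volume = 18 mg ÷ 2.098361 mg/mL = 8.578125 mL

8.6 mL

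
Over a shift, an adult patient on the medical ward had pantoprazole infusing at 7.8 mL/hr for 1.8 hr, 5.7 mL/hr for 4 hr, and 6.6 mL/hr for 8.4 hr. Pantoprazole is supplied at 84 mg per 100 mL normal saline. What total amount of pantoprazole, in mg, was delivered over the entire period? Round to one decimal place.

77.5 mg

Concentration = 84 mg ÷ 100 mL = 0.84 mg/mL
Stage 1: 7.8 mL/hr × 1.8 hr = 14.04 mL → 14.04 mL × 0.84 mg/mL = 11.7936 mg
Stage 2: 5.7 mL/hr × 4 hr = 22.8 mL → 22.8 mL × 0.84 mg/mL = 19.152 mg
Stage 3: 6.6 mL/hr × 8.4 hr = 55.44 mL → 55.44 mL × 0.84 mg/mL = 46.5696 mg
Total = 11.7936 + 19.152 + 46.5696 = 77.5152 mg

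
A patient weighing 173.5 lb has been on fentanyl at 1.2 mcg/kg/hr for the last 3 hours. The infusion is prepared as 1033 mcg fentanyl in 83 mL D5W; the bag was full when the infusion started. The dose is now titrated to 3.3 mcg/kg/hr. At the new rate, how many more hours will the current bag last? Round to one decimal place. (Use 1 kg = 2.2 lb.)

2.9 hours

Initial rate:
Weight = 173.5 lb ÷ 2.2 lb/kg = 78.86364 kg
Dose = 1.2 mcg/kg/hr × 78.86364 kg = 94.63636 mcg/hr
Concentration = 1033 mcg ÷ 83 mL = 12.44578 mcg/mL
Rate = 94.63636 mcg/hr ÷ 12.44578 mcg/mL = 7.60389 mL/hr
Volume infused so far = 7.60389 mL/hr × 3 hr = 22.81167 mL
Volume remaining = 83 − 22.81167 = 60.18833 mL
New rate:
Dose = 3.3 mcg/kg/hr × 78.86364 kg = 260.25 mcg/hr
Rate = 260.25 mcg/hr ÷ 12.44578 mcg/mL = 20.9107 mL/hr
Time remaining = 60.18833 mL ÷ 20.9107 mL/hr = 2.878351 hr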